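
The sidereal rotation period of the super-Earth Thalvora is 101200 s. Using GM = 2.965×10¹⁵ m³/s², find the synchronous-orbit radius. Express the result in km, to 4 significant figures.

r_sync ≈ 91620 km

A synchronous orbit has period T, so by Kepler's third law a = (μT²/4π²)^(1/3).
μT²/4π² = 2.965×10¹⁵ × (1.012×10⁵)² / 39.48 = 7.692×10²³ m³.
a = 9.162×10⁷ m = 91624 km.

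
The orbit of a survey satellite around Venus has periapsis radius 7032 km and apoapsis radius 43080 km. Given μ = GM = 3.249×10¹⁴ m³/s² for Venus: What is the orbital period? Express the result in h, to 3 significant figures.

T ≈ 12.1 h

Semi-major axis a = (r_p + r_a)/2 = (7032.0 + 43080)/2 = 25056 km = 2.506×10⁷ m.
By Kepler's third law T = 2π√(a³/μ) = 2π × 6.958×10³ = 4.372×10⁴ s.
= 12.14 h.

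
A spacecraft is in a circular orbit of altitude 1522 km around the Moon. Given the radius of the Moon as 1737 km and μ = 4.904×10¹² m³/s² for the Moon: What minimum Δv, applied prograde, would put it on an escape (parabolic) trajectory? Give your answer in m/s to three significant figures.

r = 1737 + 1522 = 3259.0 km = 3.2590×10⁶ m.
Circular speed v_c = √(μ/r) = 1227 m/s.
Escape speed v_esc = √(2μ/r) = √2 × v_c = 1735 m/s.
Δv = v_esc − v_c = 508.1 m/s.

Δv ≈ 508 m/s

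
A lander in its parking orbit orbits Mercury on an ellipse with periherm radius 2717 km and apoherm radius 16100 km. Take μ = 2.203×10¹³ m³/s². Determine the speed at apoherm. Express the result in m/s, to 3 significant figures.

Semi-major axis a = (r_p + r_a)/2 = 9408.5 km = 9.408×10⁶ m.
Vis-viva: v² = μ(2/r − 1/a) = 2.203×10¹³ × (1.242×10⁻⁷ − 1.063×10⁻⁷) = 3.951×10⁵ m²/s².
v = 628.6 m/s.

v ≈ 629 m/s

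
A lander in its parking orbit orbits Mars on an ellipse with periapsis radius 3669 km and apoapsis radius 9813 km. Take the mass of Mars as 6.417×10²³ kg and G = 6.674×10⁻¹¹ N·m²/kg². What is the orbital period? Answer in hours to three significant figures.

T ≈ 4.67 hours

μ = GM = 6.674×10⁻¹¹ × 6.417×10²³ = 4.283×10¹³ m³/s².
Semi-major axis a = (r_p + r_a)/2 = (3669.0 + 9813.0)/2 = 6741.0 km = 6.741×10⁶ m.
By Kepler's third law T = 2π√(a³/μ) = 2π × 2.674×10³ = 1.680×10⁴ s.
= 4.668 hours.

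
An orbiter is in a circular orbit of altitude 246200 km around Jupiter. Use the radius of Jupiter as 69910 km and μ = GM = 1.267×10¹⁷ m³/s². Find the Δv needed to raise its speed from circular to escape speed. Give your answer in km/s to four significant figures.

r = 69910 + 246200 = 316110 km = 3.1611×10⁸ m.
Circular speed v_c = √(μ/r) = 20020 m/s.
Escape speed v_esc = √(2μ/r) = √2 × v_c = 28310 m/s.
Δv = v_esc − v_c = 8293 m/s = 8.293 km/s.

Δv ≈ 8.293 km/s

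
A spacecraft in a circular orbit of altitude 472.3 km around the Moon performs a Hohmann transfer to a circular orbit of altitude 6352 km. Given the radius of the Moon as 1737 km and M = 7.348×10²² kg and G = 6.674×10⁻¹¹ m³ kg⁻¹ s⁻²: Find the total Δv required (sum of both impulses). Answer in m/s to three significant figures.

Δv_total ≈ 646 m/s

μ = GM = 6.674×10⁻¹¹ × 7.348×10²² = 4.904×10¹² m³/s².
r₁ = 1737 + 472.3 = 2209.3 km = 2.2093×10⁶ m.
r₂ = 1737 + 6352 = 8089.0 km = 8.0890×10⁶ m.
Transfer ellipse a_t = (r₁ + r₂)/2 = 5.149×10⁶ m.
At r₁: circular v_c1 = √(μ/r₁) = 1490 m/s; transfer-perilune v_p = √[μ(2/r₁ − 1/a_t)] = 1867 m/s.
Δv₁ = v_p − v_c1 = 377.5 m/s.
At r₂: circular v_c2 = √(μ/r₂) = 778.6 m/s; transfer-apolune v_a = √[μ(2/r₂ − 1/a_t)] = 510.0 m/s.
Δv₂ = v_c2 − v_a = 268.6 m/s.
Total Δv = Δv₁ + Δv₂ = 646.1 m/s.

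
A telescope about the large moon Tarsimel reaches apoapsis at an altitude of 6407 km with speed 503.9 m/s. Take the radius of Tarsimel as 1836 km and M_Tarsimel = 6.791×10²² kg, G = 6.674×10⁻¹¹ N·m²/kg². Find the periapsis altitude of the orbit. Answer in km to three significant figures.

μ = GM = 6.674×10⁻¹¹ × 6.791×10²² = 4.532×10¹² m³/s².
r_a = 1836 + 6407 = 8243.0 km = 8.243×10⁶ m.
Specific energy ε = v²/2 − μ/r = -4.229×10⁵ J/kg, so a = −μ/(2ε) = 5.359×10⁶ m.
The apsides satisfy r_p + r_a = 2a, so the periapsis radius is 2a − r_a = 2.475×10⁶ m = 2474.7 km.
Periapsis altitude = 2474.7 − 1836 = 638.72 km.

periapsis altitude ≈ 639 km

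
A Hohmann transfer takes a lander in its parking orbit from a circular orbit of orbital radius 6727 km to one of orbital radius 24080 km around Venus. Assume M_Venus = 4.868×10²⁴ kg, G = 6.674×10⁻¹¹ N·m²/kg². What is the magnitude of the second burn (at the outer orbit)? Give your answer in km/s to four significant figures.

Δv ≈ 1.246 km/s

μ = GM = 6.674×10⁻¹¹ × 4.868×10²⁴ = 3.249×10¹⁴ m³/s².
r₁ = 6727 km = 6.727×10⁶ m.
r₂ = 24080 km = 2.408×10⁷ m.
Transfer ellipse a_t = (r₁ + r₂)/2 = 1.540×10⁷ m.
At r₁: circular v_c1 = √(μ/r₁) = 6950 m/s; transfer-periapsis v_p = √[μ(2/r₁ − 1/a_t)] = 8689 m/s.
At r₂: circular v_c2 = √(μ/r₂) = 3673 m/s; transfer-apoapsis v_a = √[μ(2/r₂ − 1/a_t)] = 2427 m/s.
Δv₂ = v_c2 − v_a = 1246 m/s.
= 1.246 km/s.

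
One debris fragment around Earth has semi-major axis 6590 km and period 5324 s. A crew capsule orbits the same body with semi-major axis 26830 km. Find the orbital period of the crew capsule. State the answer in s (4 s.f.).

T₂ ≈ 43740 s

Kepler's third law: T² ∝ a³, so T₂ = T₁ (a₂/a₁)^(3/2).
a₂/a₁ = 4.071, (a₂/a₁)^(3/2) = 8.215.
T₂ = 5324 × 8.215 = 43740 s.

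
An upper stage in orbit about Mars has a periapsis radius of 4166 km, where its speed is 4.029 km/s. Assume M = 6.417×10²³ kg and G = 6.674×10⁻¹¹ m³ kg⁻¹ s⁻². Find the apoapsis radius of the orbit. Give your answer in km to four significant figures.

μ = GM = 6.674×10⁻¹¹ × 6.417×10²³ = 4.283×10¹³ m³/s².
r_p = 4.166×10⁶ m.
Specific energy ε = v²/2 − μ/r = -2.164×10⁶ J/kg, so a = −μ/(2ε) = 9.897×10⁶ m.
The apsides satisfy r_p + r_a = 2a, so the apoapsis radius is 2a − r_p = 1.563×10⁷ m = 15627 km.

apoapsis radius ≈ 15630 km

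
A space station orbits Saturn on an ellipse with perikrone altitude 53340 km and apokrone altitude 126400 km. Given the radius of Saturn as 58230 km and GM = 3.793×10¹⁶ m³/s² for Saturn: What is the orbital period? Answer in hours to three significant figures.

r_p = 58230 + 53340 = 111570 km = 1.1157×10⁸ m.
r_a = 58230 + 126400 = 184630 km = 1.8463×10⁸ m.
Semi-major axis a = (r_p + r_a)/2 = (1.1157×10⁵ + 1.8463×10⁵)/2 = 1.4810×10⁵ km = 1.481×10⁸ m.
By Kepler's third law T = 2π√(a³/μ) = 2π × 9.254×10³ = 5.815×10⁴ s.
= 16.15 hours.

T ≈ 16.2 hours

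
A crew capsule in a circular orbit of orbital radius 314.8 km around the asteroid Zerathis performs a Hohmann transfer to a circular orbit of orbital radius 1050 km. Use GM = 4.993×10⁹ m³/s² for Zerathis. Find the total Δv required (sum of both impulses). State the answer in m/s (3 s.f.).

r₁ = 314.8 km = 3.148×10⁵ m.
r₂ = 1050 km = 1.050×10⁶ m.
Transfer ellipse a_t = (r₁ + r₂)/2 = 6.824×10⁵ m.
At r₁: circular v_c1 = √(μ/r₁) = 125.9 m/s; transfer-periapsis v_p = √[μ(2/r₁ − 1/a_t)] = 156.2 m/s.
Δv₁ = v_p − v_c1 = 30.28 m/s.
At r₂: circular v_c2 = √(μ/r₂) = 68.96 m/s; transfer-apoapsis v_a = √[μ(2/r₂ − 1/a_t)] = 46.84 m/s.
Δv₂ = v_c2 − v_a = 22.12 m/s.
Total Δv = Δv₁ + Δv₂ = 52.40 m/s.

Δv_total ≈ 52.4 m/s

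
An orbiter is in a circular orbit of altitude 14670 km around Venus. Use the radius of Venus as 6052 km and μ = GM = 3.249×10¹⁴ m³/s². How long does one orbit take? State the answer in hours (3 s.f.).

T ≈ 9.13 hours

r = 6052 + 14670 = 20722 km = 2.0722×10⁷ m.
Kepler's third law: T = 2π√(r³/μ) = 2π√((2.072×10⁷)³ / 3.249×10¹⁴).
r³/μ = 2.739×10⁷ s², so T = 2π × 5.233×10³ = 3.288×10⁴ s.
Converting: 3.288×10⁴ s ÷ 3600 = 9.134 hours.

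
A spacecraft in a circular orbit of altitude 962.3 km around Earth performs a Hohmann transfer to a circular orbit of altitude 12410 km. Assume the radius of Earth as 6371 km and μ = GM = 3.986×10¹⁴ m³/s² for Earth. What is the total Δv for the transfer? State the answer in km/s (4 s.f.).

r₁ = 6371 + 962.3 = 7333.3 km = 7.3333×10⁶ m.
r₂ = 6371 + 12410 = 18781 km = 1.8781×10⁷ m.
Transfer ellipse a_t = (r₁ + r₂)/2 = 1.306×10⁷ m.
At r₁: circular v_c1 = √(μ/r₁) = 7373 m/s; transfer-perigee v_p = √[μ(2/r₁ − 1/a_t)] = 8842 m/s.
Δv₁ = v_p − v_c1 = 1470 m/s.
At r₂: circular v_c2 = √(μ/r₂) = 4607 m/s; transfer-apogee v_a = √[μ(2/r₂ − 1/a_t)] = 3453 m/s.
Δv₂ = v_c2 − v_a = 1154 m/s.
Total Δv = Δv₁ + Δv₂ = 2624 m/s = 2.624 km/s.

Δv_total ≈ 2.624 km/s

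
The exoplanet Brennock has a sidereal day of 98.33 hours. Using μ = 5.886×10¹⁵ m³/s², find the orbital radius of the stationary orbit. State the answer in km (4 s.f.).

T = 98.33 hours = 3.540×10⁵ s.
A synchronous orbit has period T, so by Kepler's third law a = (μT²/4π²)^(1/3).
μT²/4π² = 5.886×10¹⁵ × (3.540×10⁵)² / 39.48 = 1.868×10²⁵ m³.
a = 2.653×10⁸ m = 2.6535×10⁵ km.

r_sync ≈ 2.653×10⁵ km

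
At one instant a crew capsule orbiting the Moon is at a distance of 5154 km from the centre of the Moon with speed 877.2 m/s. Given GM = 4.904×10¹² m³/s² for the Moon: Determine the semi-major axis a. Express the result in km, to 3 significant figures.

a ≈ 4330 km

r = 5.154×10⁶ m.
Vis-viva rearranged: 1/a = 2/r − v²/μ = 3.880×10⁻⁷ − 1.569×10⁻⁷ = 2.311×10⁻⁷ m⁻¹.
a = 4.326×10⁶ m = 4326.4 km.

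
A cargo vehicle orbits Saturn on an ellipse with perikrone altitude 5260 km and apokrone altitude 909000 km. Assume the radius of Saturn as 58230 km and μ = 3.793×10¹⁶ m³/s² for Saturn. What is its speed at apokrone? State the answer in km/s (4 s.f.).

v ≈ 2.198 km/s

r_p = 58230 + 5260 = 63490 km = 6.3490×10⁷ m.
r_a = 58230 + 909000 = 967230 km = 9.6723×10⁸ m.
Semi-major axis a = (r_p + r_a)/2 = 5.1536×10⁵ km = 5.154×10⁸ m.
Vis-viva: v² = μ(2/r − 1/a) = 3.793×10¹⁶ × (2.068×10⁻⁹ − 1.940×10⁻⁹) = 4.831×10⁶ m²/s².
v = 2198 m/s = 2.198 km/s.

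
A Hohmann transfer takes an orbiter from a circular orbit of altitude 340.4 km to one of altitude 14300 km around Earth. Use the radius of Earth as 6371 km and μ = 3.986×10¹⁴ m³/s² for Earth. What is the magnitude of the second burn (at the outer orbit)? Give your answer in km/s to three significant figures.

Δv ≈ 1.32 km/s

r₁ = 6371 + 340.4 = 6711.4 km = 6.7114×10⁶ m.
r₂ = 6371 + 14300 = 20671 km = 2.0671×10⁷ m.
Transfer ellipse a_t = (r₁ + r₂)/2 = 1.369×10⁷ m.
At r₁: circular v_c1 = √(μ/r₁) = 7707 m/s; transfer-perigee v_p = √[μ(2/r₁ − 1/a_t)] = 9469 m/s.
At r₂: circular v_c2 = √(μ/r₂) = 4391 m/s; transfer-apogee v_a = √[μ(2/r₂ − 1/a_t)] = 3074 m/s.
Δv₂ = v_c2 − v_a = 1317 m/s.
= 1.317 km/s.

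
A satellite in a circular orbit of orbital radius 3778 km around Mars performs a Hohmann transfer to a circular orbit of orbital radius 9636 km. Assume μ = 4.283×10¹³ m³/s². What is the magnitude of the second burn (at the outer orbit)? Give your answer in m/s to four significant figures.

Δv ≈ 526.0 m/s

r₁ = 3778 km = 3.778×10⁶ m.
r₂ = 9636 km = 9.636×10⁶ m.
Transfer ellipse a_t = (r₁ + r₂)/2 = 6.707×10⁶ m.
At r₁: circular v_c1 = √(μ/r₁) = 3367 m/s; transfer-periapsis v_p = √[μ(2/r₁ − 1/a_t)] = 4036 m/s.
At r₂: circular v_c2 = √(μ/r₂) = 2108 m/s; transfer-apoapsis v_a = √[μ(2/r₂ − 1/a_t)] = 1582 m/s.
Δv₂ = v_c2 − v_a = 526.0 m/s.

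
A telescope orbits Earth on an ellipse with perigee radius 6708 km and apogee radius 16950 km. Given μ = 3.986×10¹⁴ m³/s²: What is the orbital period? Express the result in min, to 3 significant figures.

T ≈ 213 min

Semi-major axis a = (r_p + r_a)/2 = (6708.0 + 16950)/2 = 11829 km = 1.183×10⁷ m.
By Kepler's third law T = 2π√(a³/μ) = 2π × 2.038×10³ = 1.280×10⁴ s.
= 213.4 min.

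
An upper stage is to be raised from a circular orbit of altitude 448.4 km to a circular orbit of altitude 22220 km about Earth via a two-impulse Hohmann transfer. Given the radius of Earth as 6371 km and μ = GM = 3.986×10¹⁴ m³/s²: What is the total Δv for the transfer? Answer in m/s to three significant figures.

Δv_total ≈ 3490 m/s

r₁ = 6371 + 448.4 = 6819.4 km = 6.8194×10⁶ m.
r₂ = 6371 + 22220 = 28591 km = 2.8591×10⁷ m.
Transfer ellipse a_t = (r₁ + r₂)/2 = 1.771×10⁷ m.
At r₁: circular v_c1 = √(μ/r₁) = 7645 m/s; transfer-perigee v_p = √[μ(2/r₁ − 1/a_t)] = 9715 m/s.
Δv₁ = v_p − v_c1 = 2070 m/s.
At r₂: circular v_c2 = √(μ/r₂) = 3734 m/s; transfer-apogee v_a = √[μ(2/r₂ − 1/a_t)] = 2317 m/s.
Δv₂ = v_c2 − v_a = 1417 m/s.
Total Δv = Δv₁ + Δv₂ = 3487 m/s.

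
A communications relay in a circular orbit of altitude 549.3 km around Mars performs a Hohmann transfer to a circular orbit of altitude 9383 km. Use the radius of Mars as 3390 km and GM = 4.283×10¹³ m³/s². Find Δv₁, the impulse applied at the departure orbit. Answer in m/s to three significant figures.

Δv ≈ 779 m/s

r₁ = 3390 + 549.3 = 3939.3 km = 3.9393×10⁶ m.
r₂ = 3390 + 9383 = 12773 km = 1.2773×10⁷ m.
Transfer ellipse a_t = (r₁ + r₂)/2 = 8.356×10⁶ m.
At r₁: circular v_c1 = √(μ/r₁) = 3297 m/s; transfer-periapsis v_p = √[μ(2/r₁ − 1/a_t)] = 4077 m/s.
Δv₁ = v_p − v_c1 = 779.3 m/s.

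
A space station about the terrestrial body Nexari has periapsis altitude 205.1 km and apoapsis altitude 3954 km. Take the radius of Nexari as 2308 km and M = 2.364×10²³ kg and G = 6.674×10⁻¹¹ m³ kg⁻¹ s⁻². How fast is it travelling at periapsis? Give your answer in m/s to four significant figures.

v ≈ 2993 m/s

μ = GM = 6.674×10⁻¹¹ × 2.364×10²³ = 1.578×10¹³ m³/s².
r_p = 2308 + 205.1 = 2513.1 km = 2.5131×10⁶ m.
r_a = 2308 + 3954 = 6262.0 km = 6.2620×10⁶ m.
Semi-major axis a = (r_p + r_a)/2 = 4387.6 km = 4.388×10⁶ m.
Vis-viva: v² = μ(2/r − 1/a) = 1.578×10¹³ × (7.958×10⁻⁷ − 2.279×10⁻⁷) = 8.960×10⁶ m²/s².
v = 2993 m/s.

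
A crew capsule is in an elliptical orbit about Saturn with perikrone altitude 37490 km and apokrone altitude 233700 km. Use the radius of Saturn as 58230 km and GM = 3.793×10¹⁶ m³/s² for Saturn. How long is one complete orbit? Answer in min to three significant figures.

r_p = 58230 + 37490 = 95720 km = 9.5720×10⁷ m.
r_a = 58230 + 233700 = 291930 km = 2.9193×10⁸ m.
Semi-major axis a = (r_p + r_a)/2 = (95720 + 2.9193×10⁵)/2 = 1.9382×10⁵ km = 1.938×10⁸ m.
By Kepler's third law T = 2π√(a³/μ) = 2π × 1.386×10⁴ = 8.706×10⁴ s.
= 1451 min.

T ≈ 1450 min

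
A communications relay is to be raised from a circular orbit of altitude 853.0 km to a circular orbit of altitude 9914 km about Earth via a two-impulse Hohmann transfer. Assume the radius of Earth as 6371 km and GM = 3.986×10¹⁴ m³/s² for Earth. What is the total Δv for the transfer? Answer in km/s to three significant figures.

r₁ = 6371 + 853.0 = 7224.0 km = 7.2240×10⁶ m.
r₂ = 6371 + 9914 = 16285 km = 1.6285×10⁷ m.
Transfer ellipse a_t = (r₁ + r₂)/2 = 1.175×10⁷ m.
At r₁: circular v_c1 = √(μ/r₁) = 7428 m/s; transfer-perigee v_p = √[μ(2/r₁ − 1/a_t)] = 8743 m/s.
Δv₁ = v_p − v_c1 = 1315 m/s.
At r₂: circular v_c2 = √(μ/r₂) = 4947 m/s; transfer-apogee v_a = √[μ(2/r₂ − 1/a_t)] = 3878 m/s.
Δv₂ = v_c2 − v_a = 1069 m/s.
Total Δv = Δv₁ + Δv₂ = 2384 m/s = 2.384 km/s.

Δv_total ≈ 2.38 km/s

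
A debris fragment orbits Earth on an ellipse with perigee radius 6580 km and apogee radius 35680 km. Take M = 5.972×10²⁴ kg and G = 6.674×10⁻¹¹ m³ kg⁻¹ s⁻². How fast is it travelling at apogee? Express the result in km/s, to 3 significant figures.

μ = GM = 6.674×10⁻¹¹ × 5.972×10²⁴ = 3.986×10¹⁴ m³/s².
Semi-major axis a = (r_p + r_a)/2 = 21130 km = 2.113×10⁷ m.
Vis-viva: v² = μ(2/r − 1/a) = 3.986×10¹⁴ × (5.605×10⁻⁸ − 4.733×10⁻⁸) = 3.479×10⁶ m²/s².
v = 1865 m/s = 1.865 km/s.

v ≈ 1.87 km/s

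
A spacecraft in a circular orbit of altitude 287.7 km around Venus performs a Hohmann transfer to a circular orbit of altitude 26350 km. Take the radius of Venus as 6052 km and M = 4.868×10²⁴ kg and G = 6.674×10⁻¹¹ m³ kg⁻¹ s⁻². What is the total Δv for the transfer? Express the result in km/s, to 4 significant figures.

μ = GM = 6.674×10⁻¹¹ × 4.868×10²⁴ = 3.249×10¹⁴ m³/s².
r₁ = 6052 + 287.7 = 6339.7 km = 6.3397×10⁶ m.
r₂ = 6052 + 26350 = 32402 km = 3.2402×10⁷ m.
Transfer ellipse a_t = (r₁ + r₂)/2 = 1.937×10⁷ m.
At r₁: circular v_c1 = √(μ/r₁) = 7159 m/s; transfer-periapsis v_p = √[μ(2/r₁ − 1/a_t)] = 9259 m/s.
Δv₁ = v_p − v_c1 = 2100 m/s.
At r₂: circular v_c2 = √(μ/r₂) = 3167 m/s; transfer-apoapsis v_a = √[μ(2/r₂ − 1/a_t)] = 1812 m/s.
Δv₂ = v_c2 − v_a = 1355 m/s.
Total Δv = Δv₁ + Δv₂ = 3455 m/s = 3.455 km/s.

Δv_total ≈ 3.455 km/s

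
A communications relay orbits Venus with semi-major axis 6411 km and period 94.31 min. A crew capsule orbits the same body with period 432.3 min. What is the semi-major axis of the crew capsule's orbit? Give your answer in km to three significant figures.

Kepler's third law: a³ ∝ T², so a₂ = a₁ (T₂/T₁)^(2/3).
T₂/T₁ = 4.584, (T₂/T₁)^(2/3) = 2.759.
a₂ = 6411 × 2.759 = 17690 km.

a₂ ≈ 17700 km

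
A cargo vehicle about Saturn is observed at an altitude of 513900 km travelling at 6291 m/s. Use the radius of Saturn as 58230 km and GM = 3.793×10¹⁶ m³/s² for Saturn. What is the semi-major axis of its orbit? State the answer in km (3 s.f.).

a ≈ 4.08×10⁵ km

r = 58230 + 513900 = 5.7213×10⁵ km = 5.721×10⁸ m.
Specific orbital energy ε = v²/2 − μ/r = (6291)²/2 − 3.793×10¹⁶/5.721×10⁸ = -4.651×10⁷ J/kg.
Since ε = −μ/(2a), a = −μ/(2ε) = 4.078×10⁸ m = 4.0778×10⁵ km.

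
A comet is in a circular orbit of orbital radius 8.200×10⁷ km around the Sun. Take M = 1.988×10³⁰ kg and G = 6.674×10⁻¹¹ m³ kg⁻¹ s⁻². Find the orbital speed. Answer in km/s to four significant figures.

v ≈ 40.22 km/s

μ = GM = 6.674×10⁻¹¹ × 1.988×10³⁰ = 1.327×10²⁰ m³/s².
r = 8.200×10⁷ km = 8.200×10¹⁰ m.
For a circular orbit v = √(μ/r) = √(1.327×10²⁰ / 8.200×10¹⁰) = √(1.618×10⁹) = 40220 m/s.
That is 40.22 km/s.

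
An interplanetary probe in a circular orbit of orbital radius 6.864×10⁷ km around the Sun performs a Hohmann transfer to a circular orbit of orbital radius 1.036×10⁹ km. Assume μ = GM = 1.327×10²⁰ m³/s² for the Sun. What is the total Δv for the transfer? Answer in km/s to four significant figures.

r₁ = 6.864×10⁷ km = 6.864×10¹⁰ m.
r₂ = 1.036×10⁹ km = 1.036×10¹² m.
Transfer ellipse a_t = (r₁ + r₂)/2 = 5.523×10¹¹ m.
At r₁: circular v_c1 = √(μ/r₁) = 43970 m/s; transfer-perihelion v_p = √[μ(2/r₁ − 1/a_t)] = 60220 m/s.
Δv₁ = v_p − v_c1 = 16250 m/s.
At r₂: circular v_c2 = √(μ/r₂) = 11320 m/s; transfer-aphelion v_a = √[μ(2/r₂ − 1/a_t)] = 3990 m/s.
Δv₂ = v_c2 − v_a = 7328 m/s.
Total Δv = Δv₁ + Δv₂ = 23580 m/s = 23.58 km/s.

Δv_total ≈ 23.58 km/s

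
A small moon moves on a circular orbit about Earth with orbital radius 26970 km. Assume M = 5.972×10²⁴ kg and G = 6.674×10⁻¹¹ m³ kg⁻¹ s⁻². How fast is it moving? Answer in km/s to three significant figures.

v ≈ 3.84 km/s

μ = GM = 6.674×10⁻¹¹ × 5.972×10²⁴ = 3.986×10¹⁴ m³/s².
r = 26970 km = 2.697×10⁷ m.
For a circular orbit v = √(μ/r) = √(3.986×10¹⁴ / 2.697×10⁷) = √(1.478×10⁷) = 3844 m/s.
That is 3.844 km/s.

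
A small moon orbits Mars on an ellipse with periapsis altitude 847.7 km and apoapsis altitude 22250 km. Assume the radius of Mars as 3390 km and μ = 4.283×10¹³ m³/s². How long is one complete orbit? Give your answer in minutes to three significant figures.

T ≈ 924 minutes

r_p = 3390 + 847.7 = 4237.7 km = 4.2377×10⁶ m.
r_a = 3390 + 22250 = 25640 km = 2.5640×10⁷ m.
Semi-major axis a = (r_p + r_a)/2 = (4237.7 + 25640)/2 = 14939 km = 1.494×10⁷ m.
By Kepler's third law T = 2π√(a³/μ) = 2π × 8.823×10³ = 5.543×10⁴ s.
= 923.9 minutes.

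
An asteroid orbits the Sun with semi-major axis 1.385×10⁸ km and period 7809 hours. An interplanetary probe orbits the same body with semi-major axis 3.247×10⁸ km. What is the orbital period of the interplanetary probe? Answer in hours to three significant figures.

Kepler's third law: T² ∝ a³, so T₂ = T₁ (a₂/a₁)^(3/2).
a₂/a₁ = 2.344, (a₂/a₁)^(3/2) = 3.590.
T₂ = 7809 × 3.590 = 28030 hours.

T₂ ≈ 28000 hours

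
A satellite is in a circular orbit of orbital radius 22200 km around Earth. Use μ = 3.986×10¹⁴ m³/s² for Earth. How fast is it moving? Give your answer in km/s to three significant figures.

r = 22200 km = 2.220×10⁷ m.
For a circular orbit v = √(μ/r) = √(3.986×10¹⁴ / 2.220×10⁷) = √(1.795×10⁷) = 4237 m/s.
That is 4.237 km/s.

v ≈ 4.24 km/s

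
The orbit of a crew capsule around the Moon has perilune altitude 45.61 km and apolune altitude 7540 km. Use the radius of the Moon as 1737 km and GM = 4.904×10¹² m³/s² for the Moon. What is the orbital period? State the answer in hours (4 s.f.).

T ≈ 10.25 hours

r_p = 1737 + 45.61 = 1782.6 km = 1.7826×10⁶ m.
r_a = 1737 + 7540 = 9277.0 km = 9.2770×10⁶ m.
Semi-major axis a = (r_p + r_a)/2 = (1782.6 + 9277.0)/2 = 5529.8 km = 5.530×10⁶ m.
By Kepler's third law T = 2π√(a³/μ) = 2π × 5.872×10³ = 3.690×10⁴ s.
= 10.25 hours.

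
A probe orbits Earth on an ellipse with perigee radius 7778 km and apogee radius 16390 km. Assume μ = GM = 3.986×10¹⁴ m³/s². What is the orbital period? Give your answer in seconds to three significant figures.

Semi-major axis a = (r_p + r_a)/2 = (7778.0 + 16390)/2 = 12084 km = 1.208×10⁷ m.
By Kepler's third law T = 2π√(a³/μ) = 2π × 2.104×10³ = 1.322×10⁴ s.

T ≈ 13200 seconds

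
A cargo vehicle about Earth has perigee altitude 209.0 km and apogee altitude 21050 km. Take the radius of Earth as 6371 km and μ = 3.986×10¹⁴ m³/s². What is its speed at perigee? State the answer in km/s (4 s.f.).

v ≈ 9.885 km/s

r_p = 6371 + 209.0 = 6580.0 km = 6.5800×10⁶ m.
r_a = 6371 + 21050 = 27421 km = 2.7421×10⁷ m.
Semi-major axis a = (r_p + r_a)/2 = 17000 km = 1.700×10⁷ m.
Vis-viva: v² = μ(2/r − 1/a) = 3.986×10¹⁴ × (3.040×10⁻⁷ − 5.882×10⁻⁸) = 9.771×10⁷ m²/s².
v = 9885 m/s = 9.885 km/s.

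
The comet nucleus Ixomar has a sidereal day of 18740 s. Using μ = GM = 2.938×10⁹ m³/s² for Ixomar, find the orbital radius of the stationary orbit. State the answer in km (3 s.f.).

r_sync ≈ 297 km

A synchronous orbit has period T, so by Kepler's third law a = (μT²/4π²)^(1/3).
μT²/4π² = 2.938×10⁹ × (1.874×10⁴)² / 39.48 = 2.614×10¹⁶ m³.
a = 2.968×10⁵ m = 296.76 km.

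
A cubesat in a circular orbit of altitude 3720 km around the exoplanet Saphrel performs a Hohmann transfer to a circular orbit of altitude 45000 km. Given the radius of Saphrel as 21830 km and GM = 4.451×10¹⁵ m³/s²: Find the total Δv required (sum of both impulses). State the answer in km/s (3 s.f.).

Δv_total ≈ 4.77 km/s

r₁ = 21830 + 3720 = 25550 km = 2.5550×10⁷ m.
r₂ = 21830 + 45000 = 66830 km = 6.6830×10⁷ m.
Transfer ellipse a_t = (r₁ + r₂)/2 = 4.619×10⁷ m.
At r₁: circular v_c1 = √(μ/r₁) = 13200 m/s; transfer-periapsis v_p = √[μ(2/r₁ − 1/a_t)] = 15880 m/s.
Δv₁ = v_p − v_c1 = 2677 m/s.
At r₂: circular v_c2 = √(μ/r₂) = 8161 m/s; transfer-apoapsis v_a = √[μ(2/r₂ − 1/a_t)] = 6070 m/s.
Δv₂ = v_c2 − v_a = 2091 m/s.
Total Δv = Δv₁ + Δv₂ = 4769 m/s = 4.769 km/s.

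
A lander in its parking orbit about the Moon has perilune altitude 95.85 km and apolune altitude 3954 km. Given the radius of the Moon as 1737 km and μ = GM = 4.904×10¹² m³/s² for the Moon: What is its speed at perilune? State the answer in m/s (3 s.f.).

r_p = 1737 + 95.85 = 1832.8 km = 1.8328×10⁶ m.
r_a = 1737 + 3954 = 5691.0 km = 5.6910×10⁶ m.
Semi-major axis a = (r_p + r_a)/2 = 3761.9 km = 3.762×10⁶ m.
Vis-viva: v² = μ(2/r − 1/a) = 4.904×10¹² × (1.091×10⁻⁶ − 2.658×10⁻⁷) = 4.048×10⁶ m²/s².
v = 2012 m/s.

v ≈ 2010 m/s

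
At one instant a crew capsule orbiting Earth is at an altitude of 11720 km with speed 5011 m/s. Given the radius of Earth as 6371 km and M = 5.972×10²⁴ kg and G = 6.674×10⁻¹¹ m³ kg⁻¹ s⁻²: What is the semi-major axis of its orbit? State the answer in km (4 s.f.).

a ≈ 21030 km

μ = GM = 6.674×10⁻¹¹ × 5.972×10²⁴ = 3.986×10¹⁴ m³/s².
r = 6371 + 11720 = 18091 km = 1.809×10⁷ m.
Specific orbital energy ε = v²/2 − μ/r = (5011)²/2 − 3.986×10¹⁴/1.809×10⁷ = -9.476×10⁶ J/kg.
Since ε = −μ/(2a), a = −μ/(2ε) = 2.103×10⁷ m = 21030 km.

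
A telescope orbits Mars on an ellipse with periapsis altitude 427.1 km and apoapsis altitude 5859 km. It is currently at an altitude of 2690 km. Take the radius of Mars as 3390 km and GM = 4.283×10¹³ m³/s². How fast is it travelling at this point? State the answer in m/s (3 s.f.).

v ≈ 2740 m/s

r_p = 3390 + 427.1 = 3817.1 km = 3.8171×10⁶ m.
r_a = 3390 + 5859 = 9249.0 km = 9.2490×10⁶ m.
r = 3390 + 2690 = 6080.0 km = 6.080×10⁶ m.
Semi-major axis a = (r_p + r_a)/2 = 6533.1 km = 6.533×10⁶ m.
Vis-viva: v² = μ(2/r − 1/a) = 4.283×10¹³ × (3.289×10⁻⁷ − 1.531×10⁻⁷) = 7.533×10⁶ m²/s².
v = 2745 m/s.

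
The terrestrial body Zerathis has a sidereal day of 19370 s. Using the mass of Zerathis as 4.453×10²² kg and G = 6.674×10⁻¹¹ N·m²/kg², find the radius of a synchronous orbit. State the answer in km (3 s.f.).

r_sync ≈ 3050 km

μ = GM = 6.674×10⁻¹¹ × 4.453×10²² = 2.972×10¹² m³/s².
A synchronous orbit has period T, so by Kepler's third law a = (μT²/4π²)^(1/3).
μT²/4π² = 2.972×10¹² × (1.937×10⁴)² / 39.48 = 2.824×10¹⁹ m³.
a = 3.045×10⁶ m = 3045.4 km.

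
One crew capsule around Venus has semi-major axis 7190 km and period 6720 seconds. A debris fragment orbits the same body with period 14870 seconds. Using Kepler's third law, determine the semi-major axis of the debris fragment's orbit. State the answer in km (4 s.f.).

a₂ ≈ 12210 km

Kepler's third law: a³ ∝ T², so a₂ = a₁ (T₂/T₁)^(2/3).
T₂/T₁ = 2.213, (T₂/T₁)^(2/3) = 1.698.
a₂ = 7190 × 1.698 = 12210 km.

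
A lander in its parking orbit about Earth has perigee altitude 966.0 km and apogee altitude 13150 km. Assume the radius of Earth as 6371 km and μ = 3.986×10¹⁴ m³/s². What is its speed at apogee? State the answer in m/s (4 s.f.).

v ≈ 3340 m/s

r_p = 6371 + 966.0 = 7337.0 km = 7.3370×10⁶ m.
r_a = 6371 + 13150 = 19521 km = 1.9521×10⁷ m.
Semi-major axis a = (r_p + r_a)/2 = 13429 km = 1.343×10⁷ m.
Vis-viva: v² = μ(2/r − 1/a) = 3.986×10¹⁴ × (1.025×10⁻⁷ − 7.447×10⁻⁸) = 1.116×10⁷ m²/s².
v = 3340 m/s.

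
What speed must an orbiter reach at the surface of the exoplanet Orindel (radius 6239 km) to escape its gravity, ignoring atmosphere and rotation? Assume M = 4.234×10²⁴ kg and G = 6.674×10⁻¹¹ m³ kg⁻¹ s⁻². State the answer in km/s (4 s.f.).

v_esc ≈ 9.518 km/s

μ = GM = 6.674×10⁻¹¹ × 4.234×10²⁴ = 2.826×10¹⁴ m³/s².
r = R = 6.239×10⁶ m.
Escape speed v_esc = √(2μ/r) = √(2 × 2.826×10¹⁴ / 6.239×10⁶) = √(9.058×10⁷) = 9518 m/s.
= 9.518 km/s.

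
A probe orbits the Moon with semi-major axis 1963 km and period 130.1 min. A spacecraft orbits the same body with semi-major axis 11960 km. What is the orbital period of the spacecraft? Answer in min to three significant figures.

Kepler's third law: T² ∝ a³, so T₂ = T₁ (a₂/a₁)^(3/2).
a₂/a₁ = 6.093, (a₂/a₁)^(3/2) = 15.04.
T₂ = 130.1 × 15.04 = 1957 min.

T₂ ≈ 1960 min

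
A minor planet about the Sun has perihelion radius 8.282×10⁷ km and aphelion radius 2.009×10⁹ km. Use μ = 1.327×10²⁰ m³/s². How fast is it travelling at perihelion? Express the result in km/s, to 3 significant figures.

v ≈ 55.5 km/s

Semi-major axis a = (r_p + r_a)/2 = 1.0459×10⁹ km = 1.046×10¹² m.
Vis-viva: v² = μ(2/r − 1/a) = 1.327×10²⁰ × (2.415×10⁻¹¹ − 9.561×10⁻¹³) = 3.078×10⁹ m²/s².
v = 55480 m/s = 55.48 km/s.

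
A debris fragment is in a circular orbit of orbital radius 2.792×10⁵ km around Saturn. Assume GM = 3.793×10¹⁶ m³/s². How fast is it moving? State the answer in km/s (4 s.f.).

r = 2.792×10⁵ km = 2.792×10⁸ m.
For a circular orbit v = √(μ/r) = √(3.793×10¹⁶ / 2.792×10⁸) = √(1.359×10⁸) = 11660 m/s.
That is 11.66 km/s.

v ≈ 11.66 km/s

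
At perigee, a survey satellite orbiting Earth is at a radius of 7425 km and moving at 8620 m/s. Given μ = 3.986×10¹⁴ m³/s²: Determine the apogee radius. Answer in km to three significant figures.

apogee radius ≈ 16700 km

r_p = 7.425×10⁶ m.
Specific energy ε = v²/2 − μ/r = -1.653×10⁷ J/kg, so a = −μ/(2ε) = 1.206×10⁷ m.
The apsides satisfy r_p + r_a = 2a, so the apogee radius is 2a − r_p = 1.669×10⁷ m = 16687 km.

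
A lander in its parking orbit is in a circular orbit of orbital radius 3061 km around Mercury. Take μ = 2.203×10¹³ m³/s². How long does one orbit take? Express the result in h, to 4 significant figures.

r = 3061 km = 3.061×10⁶ m.
Kepler's third law: T = 2π√(r³/μ) = 2π√((3.061×10⁶)³ / 2.203×10¹³).
r³/μ = 1.302×10⁶ s², so T = 2π × 1.141×10³ = 7.169×10³ s.
Converting: 7.169×10³ s ÷ 3600 = 1.991 h.

T ≈ 1.991 h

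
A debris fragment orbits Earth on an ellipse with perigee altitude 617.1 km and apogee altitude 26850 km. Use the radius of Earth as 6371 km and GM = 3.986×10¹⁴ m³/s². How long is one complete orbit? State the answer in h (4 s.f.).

T ≈ 7.880 h

r_p = 6371 + 617.1 = 6988.1 km = 6.9881×10⁶ m.
r_a = 6371 + 26850 = 33221 km = 3.3221×10⁷ m.
Semi-major axis a = (r_p + r_a)/2 = (6988.1 + 33221)/2 = 20105 km = 2.010×10⁷ m.
By Kepler's third law T = 2π√(a³/μ) = 2π × 4.515×10³ = 2.837×10⁴ s.
= 7.880 h.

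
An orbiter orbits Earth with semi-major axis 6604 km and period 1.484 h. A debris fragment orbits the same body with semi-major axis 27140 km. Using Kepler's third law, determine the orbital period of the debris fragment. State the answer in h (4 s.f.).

Kepler's third law: T² ∝ a³, so T₂ = T₁ (a₂/a₁)^(3/2).
a₂/a₁ = 4.110, (a₂/a₁)^(3/2) = 8.331.
T₂ = 1.484 × 8.331 = 12.36 h.

T₂ ≈ 12.36 h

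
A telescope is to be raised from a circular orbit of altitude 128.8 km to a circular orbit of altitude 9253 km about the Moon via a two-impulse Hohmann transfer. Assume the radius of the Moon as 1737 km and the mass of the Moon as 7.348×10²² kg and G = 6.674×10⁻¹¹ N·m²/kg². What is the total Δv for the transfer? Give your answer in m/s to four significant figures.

Δv_total ≈ 806.7 m/s

μ = GM = 6.674×10⁻¹¹ × 7.348×10²² = 4.904×10¹² m³/s².
r₁ = 1737 + 128.8 = 1865.8 km = 1.8658×10⁶ m.
r₂ = 1737 + 9253 = 10990 km = 1.0990×10⁷ m.
Transfer ellipse a_t = (r₁ + r₂)/2 = 6.428×10⁶ m.
At r₁: circular v_c1 = √(μ/r₁) = 1621 m/s; transfer-perilune v_p = √[μ(2/r₁ − 1/a_t)] = 2120 m/s.
Δv₁ = v_p − v_c1 = 498.6 m/s.
At r₂: circular v_c2 = √(μ/r₂) = 668.0 m/s; transfer-apolune v_a = √[μ(2/r₂ − 1/a_t)] = 359.9 m/s.
Δv₂ = v_c2 − v_a = 308.1 m/s.
Total Δv = Δv₁ + Δv₂ = 806.7 m/s.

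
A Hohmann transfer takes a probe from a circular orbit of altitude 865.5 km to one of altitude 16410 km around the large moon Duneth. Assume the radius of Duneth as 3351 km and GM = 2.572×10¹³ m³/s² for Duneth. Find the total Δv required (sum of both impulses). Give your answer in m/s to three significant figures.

Δv_total ≈ 1170 m/s

r₁ = 3351 + 865.5 = 4216.5 km = 4.2165×10⁶ m.
r₂ = 3351 + 16410 = 19761 km = 1.9761×10⁷ m.
Transfer ellipse a_t = (r₁ + r₂)/2 = 1.199×10⁷ m.
At r₁: circular v_c1 = √(μ/r₁) = 2470 m/s; transfer-periapsis v_p = √[μ(2/r₁ − 1/a_t)] = 3171 m/s.
Δv₁ = v_p − v_c1 = 701.1 m/s.
At r₂: circular v_c2 = √(μ/r₂) = 1141 m/s; transfer-apoapsis v_a = √[μ(2/r₂ − 1/a_t)] = 676.6 m/s.
Δv₂ = v_c2 − v_a = 464.3 m/s.
Total Δv = Δv₁ + Δv₂ = 1165 m/s.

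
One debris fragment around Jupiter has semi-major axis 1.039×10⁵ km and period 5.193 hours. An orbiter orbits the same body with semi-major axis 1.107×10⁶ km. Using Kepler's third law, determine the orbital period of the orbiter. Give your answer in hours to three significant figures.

Kepler's third law: T² ∝ a³, so T₂ = T₁ (a₂/a₁)^(3/2).
a₂/a₁ = 10.65, (a₂/a₁)^(3/2) = 34.78.
T₂ = 5.193 × 34.78 = 180.6 hours.

T₂ ≈ 181 hours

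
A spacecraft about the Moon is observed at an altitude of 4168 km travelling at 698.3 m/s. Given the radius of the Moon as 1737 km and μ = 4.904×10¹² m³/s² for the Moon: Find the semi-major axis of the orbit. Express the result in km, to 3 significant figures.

r = 1737 + 4168 = 5905.0 km = 5.905×10⁶ m.
Specific orbital energy ε = v²/2 − μ/r = (698.3)²/2 − 4.904×10¹²/5.905×10⁶ = -5.867×10⁵ J/kg.
Since ε = −μ/(2a), a = −μ/(2ε) = 4.180×10⁶ m = 4179.5 km.

a ≈ 4180 km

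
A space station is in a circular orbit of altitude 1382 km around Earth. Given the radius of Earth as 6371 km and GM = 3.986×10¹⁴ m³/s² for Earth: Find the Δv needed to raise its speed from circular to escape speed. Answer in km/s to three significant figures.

Δv ≈ 2.97 km/s

r = 6371 + 1382 = 7753.0 km = 7.7530×10⁶ m.
Circular speed v_c = √(μ/r) = 7170 m/s.
Escape speed v_esc = √(2μ/r) = √2 × v_c = 10140 m/s.
Δv = v_esc − v_c = 2970 m/s = 2.970 km/s.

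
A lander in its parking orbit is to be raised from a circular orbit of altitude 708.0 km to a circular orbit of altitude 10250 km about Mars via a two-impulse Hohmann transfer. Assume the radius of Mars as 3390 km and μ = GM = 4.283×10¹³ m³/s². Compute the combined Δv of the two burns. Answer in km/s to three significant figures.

r₁ = 3390 + 708.0 = 4098.0 km = 4.0980×10⁶ m.
r₂ = 3390 + 10250 = 13640 km = 1.3640×10⁷ m.
Transfer ellipse a_t = (r₁ + r₂)/2 = 8.869×10⁶ m.
At r₁: circular v_c1 = √(μ/r₁) = 3233 m/s; transfer-periapsis v_p = √[μ(2/r₁ − 1/a_t)] = 4009 m/s.
Δv₁ = v_p − v_c1 = 776.3 m/s.
At r₂: circular v_c2 = √(μ/r₂) = 1772 m/s; transfer-apoapsis v_a = √[μ(2/r₂ − 1/a_t)] = 1205 m/s.
Δv₂ = v_c2 − v_a = 567.5 m/s.
Total Δv = Δv₁ + Δv₂ = 1344 m/s = 1.344 km/s.

Δv_total ≈ 1.34 km/s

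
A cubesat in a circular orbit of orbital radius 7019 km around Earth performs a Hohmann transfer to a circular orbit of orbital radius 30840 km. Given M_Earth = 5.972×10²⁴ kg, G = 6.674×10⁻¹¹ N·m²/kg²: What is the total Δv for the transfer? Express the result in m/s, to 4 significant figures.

Δv_total ≈ 3489 m/s

μ = GM = 6.674×10⁻¹¹ × 5.972×10²⁴ = 3.986×10¹⁴ m³/s².
r₁ = 7019 km = 7.019×10⁶ m.
r₂ = 30840 km = 3.084×10⁷ m.
Transfer ellipse a_t = (r₁ + r₂)/2 = 1.893×10⁷ m.
At r₁: circular v_c1 = √(μ/r₁) = 7536 m/s; transfer-perigee v_p = √[μ(2/r₁ − 1/a_t)] = 9618 m/s.
Δv₁ = v_p − v_c1 = 2083 m/s.
At r₂: circular v_c2 = √(μ/r₂) = 3595 m/s; transfer-apogee v_a = √[μ(2/r₂ − 1/a_t)] = 2189 m/s.
Δv₂ = v_c2 − v_a = 1406 m/s.
Total Δv = Δv₁ + Δv₂ = 3489 m/s.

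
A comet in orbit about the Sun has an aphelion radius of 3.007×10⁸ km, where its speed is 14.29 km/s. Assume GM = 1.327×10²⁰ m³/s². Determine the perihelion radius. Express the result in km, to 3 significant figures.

r_a = 3.007×10¹¹ m.
Specific energy ε = v²/2 − μ/r = -3.392×10⁸ J/kg, so a = −μ/(2ε) = 1.956×10¹¹ m.
The apsides satisfy r_p + r_a = 2a, so the perihelion radius is 2a − r_a = 9.051×10¹⁰ m = 9.0513×10⁷ km.

perihelion radius ≈ 9.05×10⁷ km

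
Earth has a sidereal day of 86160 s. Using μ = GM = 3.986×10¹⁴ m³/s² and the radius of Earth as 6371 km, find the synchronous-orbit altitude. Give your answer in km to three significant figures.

A synchronous orbit has period T, so by Kepler's third law a = (μT²/4π²)^(1/3).
μT²/4π² = 3.986×10¹⁴ × (8.616×10⁴)² / 39.48 = 7.495×10²² m³.
a = 4.216×10⁷ m = 42163 km.
Altitude h = a − R = 42163 − 6371 = 35792 km.

h_sync ≈ 35800 km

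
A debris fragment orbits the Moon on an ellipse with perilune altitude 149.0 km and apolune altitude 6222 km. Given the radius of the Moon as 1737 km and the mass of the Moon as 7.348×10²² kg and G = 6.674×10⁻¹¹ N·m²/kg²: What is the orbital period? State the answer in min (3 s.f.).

T ≈ 516 min

μ = GM = 6.674×10⁻¹¹ × 7.348×10²² = 4.904×10¹² m³/s².
r_p = 1737 + 149.0 = 1886.0 km = 1.8860×10⁶ m.
r_a = 1737 + 6222 = 7959.0 km = 7.9590×10⁶ m.
Semi-major axis a = (r_p + r_a)/2 = (1886.0 + 7959.0)/2 = 4922.5 km = 4.922×10⁶ m.
By Kepler's third law T = 2π√(a³/μ) = 2π × 4.932×10³ = 3.099×10⁴ s.
= 516.5 min.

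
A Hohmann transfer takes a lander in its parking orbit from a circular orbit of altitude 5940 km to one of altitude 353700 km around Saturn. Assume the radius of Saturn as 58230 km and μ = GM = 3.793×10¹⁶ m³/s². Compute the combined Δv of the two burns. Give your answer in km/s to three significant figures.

r₁ = 58230 + 5940 = 64170 km = 6.4170×10⁷ m.
r₂ = 58230 + 353700 = 411930 km = 4.1193×10⁸ m.
Transfer ellipse a_t = (r₁ + r₂)/2 = 2.380×10⁸ m.
At r₁: circular v_c1 = √(μ/r₁) = 24310 m/s; transfer-perikrone v_p = √[μ(2/r₁ − 1/a_t)] = 31980 m/s.
Δv₁ = v_p − v_c1 = 7670 m/s.
At r₂: circular v_c2 = √(μ/r₂) = 9596 m/s; transfer-apokrone v_a = √[μ(2/r₂ − 1/a_t)] = 4982 m/s.
Δv₂ = v_c2 − v_a = 4614 m/s.
Total Δv = Δv₁ + Δv₂ = 12280 m/s = 12.28 km/s.

Δv_total ≈ 12.3 km/s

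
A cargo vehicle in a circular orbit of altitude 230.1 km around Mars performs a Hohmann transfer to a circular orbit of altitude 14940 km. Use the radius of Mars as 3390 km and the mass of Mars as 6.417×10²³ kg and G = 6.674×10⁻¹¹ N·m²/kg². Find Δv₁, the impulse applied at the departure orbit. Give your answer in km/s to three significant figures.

Δv ≈ 1.01 km/s

μ = GM = 6.674×10⁻¹¹ × 6.417×10²³ = 4.283×10¹³ m³/s².
r₁ = 3390 + 230.1 = 3620.1 km = 3.6201×10⁶ m.
r₂ = 3390 + 14940 = 18330 km = 1.8330×10⁷ m.
Transfer ellipse a_t = (r₁ + r₂)/2 = 1.098×10⁷ m.
At r₁: circular v_c1 = √(μ/r₁) = 3440 m/s; transfer-periapsis v_p = √[μ(2/r₁ − 1/a_t)] = 4445 m/s.
Δv₁ = v_p − v_c1 = 1006 m/s.
= 1.006 km/s.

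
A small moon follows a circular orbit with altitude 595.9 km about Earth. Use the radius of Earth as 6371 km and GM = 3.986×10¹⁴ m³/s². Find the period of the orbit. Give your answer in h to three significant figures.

r = 6371 + 595.9 = 6966.9 km = 6.9669×10⁶ m.
Kepler's third law: T = 2π√(r³/μ) = 2π√((6.967×10⁶)³ / 3.986×10¹⁴).
r³/μ = 8.484×10⁵ s², so T = 2π × 9.211×10² = 5.787×10³ s.
Converting: 5.787×10³ s ÷ 3600 = 1.608 h.

T ≈ 1.61 h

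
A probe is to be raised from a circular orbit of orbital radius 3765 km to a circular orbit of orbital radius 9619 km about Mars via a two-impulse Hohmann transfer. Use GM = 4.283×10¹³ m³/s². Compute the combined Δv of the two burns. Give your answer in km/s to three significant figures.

Δv_total ≈ 1.20 km/s

r₁ = 3765 km = 3.765×10⁶ m.
r₂ = 9619 km = 9.619×10⁶ m.
Transfer ellipse a_t = (r₁ + r₂)/2 = 6.692×10⁶ m.
At r₁: circular v_c1 = √(μ/r₁) = 3373 m/s; transfer-periapsis v_p = √[μ(2/r₁ − 1/a_t)] = 4044 m/s.
Δv₁ = v_p − v_c1 = 670.9 m/s.
At r₂: circular v_c2 = √(μ/r₂) = 2110 m/s; transfer-apoapsis v_a = √[μ(2/r₂ − 1/a_t)] = 1583 m/s.
Δv₂ = v_c2 − v_a = 527.4 m/s.
Total Δv = Δv₁ + Δv₂ = 1198 m/s = 1.198 km/s.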